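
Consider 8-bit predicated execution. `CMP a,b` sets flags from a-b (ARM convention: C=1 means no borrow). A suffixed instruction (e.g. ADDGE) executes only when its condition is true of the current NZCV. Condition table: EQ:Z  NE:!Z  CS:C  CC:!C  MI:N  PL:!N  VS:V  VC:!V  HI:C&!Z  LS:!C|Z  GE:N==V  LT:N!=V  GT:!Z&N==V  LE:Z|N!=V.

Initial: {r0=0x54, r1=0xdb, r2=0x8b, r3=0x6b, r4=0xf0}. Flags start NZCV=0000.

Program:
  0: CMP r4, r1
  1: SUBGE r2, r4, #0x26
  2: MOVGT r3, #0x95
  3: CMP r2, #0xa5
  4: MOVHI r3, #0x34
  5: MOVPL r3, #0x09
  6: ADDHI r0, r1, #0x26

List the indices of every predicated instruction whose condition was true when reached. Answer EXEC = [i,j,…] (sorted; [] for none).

EXEC = [1,2,4,5,6]

0: ✓ CMP  NZCV=0010
1: ✓ SUBGE  r2←0xca
2: ✓ MOVGT  r3←0x95
3: ✓ CMP  NZCV=0010
4: ✓ MOVHI  r3←0x34
5: ✓ MOVPL  r3←0x09
6: ✓ ADDHI  r0←0x01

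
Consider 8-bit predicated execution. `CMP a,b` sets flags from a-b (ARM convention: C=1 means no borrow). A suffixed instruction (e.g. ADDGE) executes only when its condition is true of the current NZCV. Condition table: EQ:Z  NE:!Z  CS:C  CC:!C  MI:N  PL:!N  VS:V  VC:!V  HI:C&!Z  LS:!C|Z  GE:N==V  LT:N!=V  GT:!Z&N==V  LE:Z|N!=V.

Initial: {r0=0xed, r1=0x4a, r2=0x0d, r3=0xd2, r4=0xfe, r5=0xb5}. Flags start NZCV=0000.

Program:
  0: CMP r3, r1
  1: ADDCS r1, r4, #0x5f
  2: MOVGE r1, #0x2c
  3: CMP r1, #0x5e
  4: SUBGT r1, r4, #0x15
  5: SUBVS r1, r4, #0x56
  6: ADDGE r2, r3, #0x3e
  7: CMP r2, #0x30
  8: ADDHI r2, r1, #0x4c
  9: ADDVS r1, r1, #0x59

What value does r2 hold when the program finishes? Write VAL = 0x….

[0] flags=1010 → (cmp)
[1] flags=1010 CS?T → r1=0x5d
[2] flags=1010 GE?F → skip
[3] flags=1000 → (cmp)
[4] flags=1000 GT?F → skip
[5] flags=1000 VS?F → skip
[6] flags=1000 GE?F → skip
[7] flags=1000 → (cmp)
[8] flags=1000 HI?F → skip
[9] flags=1000 VS?F → skip

VAL = 0x0d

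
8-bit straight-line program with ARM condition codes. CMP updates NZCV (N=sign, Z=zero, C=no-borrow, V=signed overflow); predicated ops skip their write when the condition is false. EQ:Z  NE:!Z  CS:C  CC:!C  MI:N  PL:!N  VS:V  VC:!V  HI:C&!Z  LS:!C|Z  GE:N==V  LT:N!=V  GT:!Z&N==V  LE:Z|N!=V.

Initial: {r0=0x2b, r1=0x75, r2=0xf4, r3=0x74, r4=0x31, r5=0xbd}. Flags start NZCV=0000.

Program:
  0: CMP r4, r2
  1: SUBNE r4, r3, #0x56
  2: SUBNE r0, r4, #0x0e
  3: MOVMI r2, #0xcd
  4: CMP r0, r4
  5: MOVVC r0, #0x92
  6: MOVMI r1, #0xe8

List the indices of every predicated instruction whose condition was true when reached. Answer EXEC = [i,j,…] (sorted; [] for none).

EXEC = [1,2,5,6]

0: ✓ CMP  NZCV=0000
1: ✓ SUBNE  r4←0x1e
2: ✓ SUBNE  r0←0x10
3: · MOVMI
4: ✓ CMP  NZCV=1000
5: ✓ MOVVC  r0←0x92
6: ✓ MOVMI  r1←0xe8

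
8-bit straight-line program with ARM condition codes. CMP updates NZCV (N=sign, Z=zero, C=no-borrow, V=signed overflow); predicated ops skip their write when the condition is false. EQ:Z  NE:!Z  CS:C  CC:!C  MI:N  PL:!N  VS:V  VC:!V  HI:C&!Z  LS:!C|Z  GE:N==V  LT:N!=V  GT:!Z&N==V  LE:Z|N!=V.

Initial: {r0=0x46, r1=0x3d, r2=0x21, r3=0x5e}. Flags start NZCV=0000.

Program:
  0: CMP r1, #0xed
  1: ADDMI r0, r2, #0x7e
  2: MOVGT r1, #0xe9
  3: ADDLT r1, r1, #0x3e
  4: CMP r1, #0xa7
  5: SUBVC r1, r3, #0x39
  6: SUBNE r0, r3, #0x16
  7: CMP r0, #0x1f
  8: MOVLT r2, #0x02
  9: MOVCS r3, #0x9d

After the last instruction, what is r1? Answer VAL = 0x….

VAL = 0x25

0: ✓ CMP  NZCV=0000
1: · ADDMI
2: ✓ MOVGT  r1←0xe9
3: · ADDLT
4: ✓ CMP  NZCV=0010
5: ✓ SUBVC  r1←0x25
6: ✓ SUBNE  r0←0x48
7: ✓ CMP  NZCV=0010
8: · MOVLT
9: ✓ MOVCS  r3←0x9d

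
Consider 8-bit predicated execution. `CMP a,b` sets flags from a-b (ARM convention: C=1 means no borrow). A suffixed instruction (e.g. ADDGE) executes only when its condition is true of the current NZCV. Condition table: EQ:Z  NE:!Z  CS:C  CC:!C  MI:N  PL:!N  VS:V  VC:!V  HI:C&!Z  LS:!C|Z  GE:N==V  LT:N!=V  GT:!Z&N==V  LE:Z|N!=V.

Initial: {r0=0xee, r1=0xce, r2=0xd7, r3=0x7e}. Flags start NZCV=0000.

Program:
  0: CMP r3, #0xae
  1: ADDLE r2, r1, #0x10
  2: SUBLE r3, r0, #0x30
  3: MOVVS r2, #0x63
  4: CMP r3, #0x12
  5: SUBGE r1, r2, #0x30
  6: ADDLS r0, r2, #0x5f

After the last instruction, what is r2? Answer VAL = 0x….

VAL = 0x63

0: ✓ CMP  NZCV=1001
1: · ADDLE
2: · SUBLE
3: ✓ MOVVS  r2←0x63
4: ✓ CMP  NZCV=0010
5: ✓ SUBGE  r1←0x33
6: · ADDLS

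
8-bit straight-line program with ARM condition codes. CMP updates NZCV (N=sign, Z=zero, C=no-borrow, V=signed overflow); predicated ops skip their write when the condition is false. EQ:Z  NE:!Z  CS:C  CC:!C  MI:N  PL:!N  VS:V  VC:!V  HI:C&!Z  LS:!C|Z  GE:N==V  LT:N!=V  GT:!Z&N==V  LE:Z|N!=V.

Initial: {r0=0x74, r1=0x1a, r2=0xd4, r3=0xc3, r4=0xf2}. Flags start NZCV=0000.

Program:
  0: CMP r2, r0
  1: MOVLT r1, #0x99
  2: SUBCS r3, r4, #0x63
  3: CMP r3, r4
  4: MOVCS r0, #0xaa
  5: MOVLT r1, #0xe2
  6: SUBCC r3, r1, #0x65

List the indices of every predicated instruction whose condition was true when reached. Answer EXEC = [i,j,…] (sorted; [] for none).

[0] flags=0011 → (cmp)
[1] flags=0011 LT?T → r1=0x99
[2] flags=0011 CS?T → r3=0x8f
[3] flags=1000 → (cmp)
[4] flags=1000 CS?F → skip
[5] flags=1000 LT?T → r1=0xe2
[6] flags=1000 CC?T → r3=0x7d

EXEC = [1,2,5,6]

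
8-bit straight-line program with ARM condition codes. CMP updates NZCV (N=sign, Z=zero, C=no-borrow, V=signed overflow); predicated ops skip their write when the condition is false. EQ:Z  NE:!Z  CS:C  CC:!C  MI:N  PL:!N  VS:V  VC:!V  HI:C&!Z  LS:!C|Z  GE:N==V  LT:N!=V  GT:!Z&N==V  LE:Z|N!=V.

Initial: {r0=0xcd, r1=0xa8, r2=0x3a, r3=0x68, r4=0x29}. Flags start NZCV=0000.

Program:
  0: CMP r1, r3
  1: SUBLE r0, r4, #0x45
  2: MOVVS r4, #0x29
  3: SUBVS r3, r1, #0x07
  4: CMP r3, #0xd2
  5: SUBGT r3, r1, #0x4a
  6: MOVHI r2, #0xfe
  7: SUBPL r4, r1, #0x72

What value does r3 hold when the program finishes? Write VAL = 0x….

VAL = 0xa1

0: ✓ CMP  NZCV=0011
1: ✓ SUBLE  r0←0xe4
2: ✓ MOVVS  r4←0x29
3: ✓ SUBVS  r3←0xa1
4: ✓ CMP  NZCV=1000
5: · SUBGT
6: · MOVHI
7: · SUBPL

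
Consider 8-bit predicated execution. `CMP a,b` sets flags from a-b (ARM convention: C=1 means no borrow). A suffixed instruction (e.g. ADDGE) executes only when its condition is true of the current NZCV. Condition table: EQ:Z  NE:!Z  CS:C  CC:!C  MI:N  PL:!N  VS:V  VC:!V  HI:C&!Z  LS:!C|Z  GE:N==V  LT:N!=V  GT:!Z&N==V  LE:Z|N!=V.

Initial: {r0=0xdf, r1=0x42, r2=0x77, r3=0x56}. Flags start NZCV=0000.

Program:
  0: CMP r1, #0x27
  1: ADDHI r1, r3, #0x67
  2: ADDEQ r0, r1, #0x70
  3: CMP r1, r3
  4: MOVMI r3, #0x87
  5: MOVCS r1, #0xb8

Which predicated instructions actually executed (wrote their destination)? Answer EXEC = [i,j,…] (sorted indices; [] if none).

0: ✓ CMP  NZCV=0010
1: ✓ ADDHI  r1←0xbd
2: · ADDEQ
3: ✓ CMP  NZCV=0011
4: · MOVMI
5: ✓ MOVCS  r1←0xb8

EXEC = [1,5]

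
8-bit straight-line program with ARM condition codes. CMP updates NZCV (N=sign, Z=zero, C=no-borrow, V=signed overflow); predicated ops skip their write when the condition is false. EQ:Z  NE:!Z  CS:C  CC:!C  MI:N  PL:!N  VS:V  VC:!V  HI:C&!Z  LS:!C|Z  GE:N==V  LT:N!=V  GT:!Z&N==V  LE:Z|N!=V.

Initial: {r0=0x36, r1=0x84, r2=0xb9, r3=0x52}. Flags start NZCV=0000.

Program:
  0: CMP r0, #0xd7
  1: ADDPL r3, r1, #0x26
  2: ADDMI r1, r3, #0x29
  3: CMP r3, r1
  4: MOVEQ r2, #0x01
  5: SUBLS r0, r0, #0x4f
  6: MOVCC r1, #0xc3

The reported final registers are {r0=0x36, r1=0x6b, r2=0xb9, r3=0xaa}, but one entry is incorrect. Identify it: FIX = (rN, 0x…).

[0] flags=0000 → (cmp)
[1] flags=0000 PL?T → r3=0xaa
[2] flags=0000 MI?F → skip
[3] flags=0010 → (cmp)
[4] flags=0010 EQ?F → skip
[5] flags=0010 LS?F → skip
[6] flags=0010 CC?F → skip

FIX = (r1, 0x84)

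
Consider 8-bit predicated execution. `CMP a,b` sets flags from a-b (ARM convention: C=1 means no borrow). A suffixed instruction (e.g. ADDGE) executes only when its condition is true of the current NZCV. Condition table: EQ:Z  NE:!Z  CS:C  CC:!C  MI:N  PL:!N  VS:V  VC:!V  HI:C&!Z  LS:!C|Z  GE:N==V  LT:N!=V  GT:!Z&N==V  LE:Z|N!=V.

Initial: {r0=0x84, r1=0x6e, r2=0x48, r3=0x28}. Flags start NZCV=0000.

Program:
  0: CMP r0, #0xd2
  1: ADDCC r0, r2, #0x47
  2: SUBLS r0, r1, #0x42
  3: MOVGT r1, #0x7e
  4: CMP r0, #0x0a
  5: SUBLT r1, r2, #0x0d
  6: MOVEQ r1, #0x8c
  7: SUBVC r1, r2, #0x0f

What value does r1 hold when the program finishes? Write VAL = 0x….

VAL = 0x39

0: ✓ CMP  NZCV=1000
1: ✓ ADDCC  r0←0x8f
2: ✓ SUBLS  r0←0x2c
3: · MOVGT
4: ✓ CMP  NZCV=0010
5: · SUBLT
6: · MOVEQ
7: ✓ SUBVC  r1←0x39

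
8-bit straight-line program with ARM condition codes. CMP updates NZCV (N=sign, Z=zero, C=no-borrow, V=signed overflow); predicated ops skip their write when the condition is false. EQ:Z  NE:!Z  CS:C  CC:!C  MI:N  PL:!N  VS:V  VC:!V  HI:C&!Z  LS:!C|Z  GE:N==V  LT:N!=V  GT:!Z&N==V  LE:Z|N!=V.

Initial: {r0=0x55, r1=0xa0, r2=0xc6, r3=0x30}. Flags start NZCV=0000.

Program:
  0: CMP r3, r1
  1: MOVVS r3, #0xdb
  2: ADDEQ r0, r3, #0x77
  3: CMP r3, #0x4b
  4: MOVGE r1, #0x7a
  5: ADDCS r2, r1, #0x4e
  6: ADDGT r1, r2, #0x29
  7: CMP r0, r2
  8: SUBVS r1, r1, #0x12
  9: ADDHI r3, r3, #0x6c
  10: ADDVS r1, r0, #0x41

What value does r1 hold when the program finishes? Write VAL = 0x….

VAL = 0xa0

0: ✓ CMP  NZCV=1001
1: ✓ MOVVS  r3←0xdb
2: · ADDEQ
3: ✓ CMP  NZCV=1010
4: · MOVGE
5: ✓ ADDCS  r2←0xee
6: · ADDGT
7: ✓ CMP  NZCV=0000
8: · SUBVS
9: · ADDHI
10: · ADDVS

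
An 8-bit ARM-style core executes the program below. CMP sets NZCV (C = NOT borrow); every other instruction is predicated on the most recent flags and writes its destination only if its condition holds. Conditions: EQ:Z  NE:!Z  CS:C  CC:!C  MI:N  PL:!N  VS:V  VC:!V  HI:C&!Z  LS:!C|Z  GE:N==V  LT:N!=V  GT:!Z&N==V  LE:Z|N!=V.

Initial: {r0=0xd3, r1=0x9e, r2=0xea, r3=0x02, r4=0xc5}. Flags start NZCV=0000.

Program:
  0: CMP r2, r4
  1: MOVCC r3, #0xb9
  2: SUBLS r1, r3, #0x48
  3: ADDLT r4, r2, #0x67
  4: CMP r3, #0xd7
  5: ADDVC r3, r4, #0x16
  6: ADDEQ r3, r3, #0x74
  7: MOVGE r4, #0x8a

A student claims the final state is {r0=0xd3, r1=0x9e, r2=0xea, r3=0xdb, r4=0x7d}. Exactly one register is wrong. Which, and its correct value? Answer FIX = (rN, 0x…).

0: ✓ CMP  NZCV=0010
1: · MOVCC
2: · SUBLS
3: · ADDLT
4: ✓ CMP  NZCV=0000
5: ✓ ADDVC  r3←0xdb
6: · ADDEQ
7: ✓ MOVGE  r4←0x8a

FIX = (r4, 0x8a)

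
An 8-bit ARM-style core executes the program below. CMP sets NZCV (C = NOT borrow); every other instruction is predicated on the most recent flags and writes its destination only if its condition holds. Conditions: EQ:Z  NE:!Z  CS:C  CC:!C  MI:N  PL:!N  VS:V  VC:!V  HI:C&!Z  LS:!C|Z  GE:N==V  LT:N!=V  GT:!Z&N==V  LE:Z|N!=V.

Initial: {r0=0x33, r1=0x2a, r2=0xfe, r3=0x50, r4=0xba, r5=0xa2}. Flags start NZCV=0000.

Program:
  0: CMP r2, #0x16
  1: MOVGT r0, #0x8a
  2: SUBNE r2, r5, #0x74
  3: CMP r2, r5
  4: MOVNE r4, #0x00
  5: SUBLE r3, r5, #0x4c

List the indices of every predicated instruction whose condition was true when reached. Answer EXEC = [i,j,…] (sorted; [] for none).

EXEC = [2,4]

[0] flags=1010 → (cmp)
[1] flags=1010 GT?F → skip
[2] flags=1010 NE?T → r2=0x2e
[3] flags=1001 → (cmp)
[4] flags=1001 NE?T → r4=0x00
[5] flags=1001 LE?F → skip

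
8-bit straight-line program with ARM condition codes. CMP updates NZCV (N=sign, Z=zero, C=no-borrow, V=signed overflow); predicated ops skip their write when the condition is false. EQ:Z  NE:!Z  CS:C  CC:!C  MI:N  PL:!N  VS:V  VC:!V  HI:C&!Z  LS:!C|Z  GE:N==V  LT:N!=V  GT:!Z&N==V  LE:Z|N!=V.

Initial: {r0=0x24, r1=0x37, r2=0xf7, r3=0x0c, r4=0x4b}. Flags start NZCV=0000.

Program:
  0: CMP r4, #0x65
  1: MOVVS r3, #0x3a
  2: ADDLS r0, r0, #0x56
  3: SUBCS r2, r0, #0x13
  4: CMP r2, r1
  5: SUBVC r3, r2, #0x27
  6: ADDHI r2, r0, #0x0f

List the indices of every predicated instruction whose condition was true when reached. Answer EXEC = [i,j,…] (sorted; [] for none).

[0] flags=1000 → (cmp)
[1] flags=1000 VS?F → skip
[2] flags=1000 LS?T → r0=0x7a
[3] flags=1000 CS?F → skip
[4] flags=1010 → (cmp)
[5] flags=1010 VC?T → r3=0xd0
[6] flags=1010 HI?T → r2=0x89

EXEC = [2,5,6]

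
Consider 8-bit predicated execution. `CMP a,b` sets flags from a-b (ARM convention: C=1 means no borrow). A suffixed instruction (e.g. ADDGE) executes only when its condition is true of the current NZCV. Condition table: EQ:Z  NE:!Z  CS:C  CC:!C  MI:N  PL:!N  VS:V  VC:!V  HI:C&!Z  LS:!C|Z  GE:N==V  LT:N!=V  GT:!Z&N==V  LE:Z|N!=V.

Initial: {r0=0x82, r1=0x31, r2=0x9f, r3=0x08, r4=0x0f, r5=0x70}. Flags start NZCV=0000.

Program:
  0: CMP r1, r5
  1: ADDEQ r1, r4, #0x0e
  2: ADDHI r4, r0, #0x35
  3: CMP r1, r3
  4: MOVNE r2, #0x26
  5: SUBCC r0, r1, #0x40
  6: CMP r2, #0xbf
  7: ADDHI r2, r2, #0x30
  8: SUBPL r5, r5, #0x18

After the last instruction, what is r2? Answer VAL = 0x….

0: ✓ CMP  NZCV=1000
1: · ADDEQ
2: · ADDHI
3: ✓ CMP  NZCV=0010
4: ✓ MOVNE  r2←0x26
5: · SUBCC
6: ✓ CMP  NZCV=0000
7: · ADDHI
8: ✓ SUBPL  r5←0x58

VAL = 0x26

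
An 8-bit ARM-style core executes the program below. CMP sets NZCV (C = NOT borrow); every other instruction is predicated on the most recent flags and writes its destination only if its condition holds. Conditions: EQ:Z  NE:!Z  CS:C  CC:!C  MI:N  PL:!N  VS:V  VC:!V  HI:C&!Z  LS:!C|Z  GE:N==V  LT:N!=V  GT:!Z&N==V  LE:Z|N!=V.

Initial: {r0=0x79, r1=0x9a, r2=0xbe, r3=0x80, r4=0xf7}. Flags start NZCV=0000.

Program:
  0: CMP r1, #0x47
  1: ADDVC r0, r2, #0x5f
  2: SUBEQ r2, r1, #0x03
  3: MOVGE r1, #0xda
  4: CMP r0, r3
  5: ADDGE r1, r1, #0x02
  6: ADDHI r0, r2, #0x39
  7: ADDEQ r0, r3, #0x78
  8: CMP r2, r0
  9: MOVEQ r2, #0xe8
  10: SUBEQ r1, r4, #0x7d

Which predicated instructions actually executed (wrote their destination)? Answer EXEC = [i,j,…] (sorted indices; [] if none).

[0] flags=0011 → (cmp)
[1] flags=0011 VC?F → skip
[2] flags=0011 EQ?F → skip
[3] flags=0011 GE?F → skip
[4] flags=1001 → (cmp)
[5] flags=1001 GE?T → r1=0x9c
[6] flags=1001 HI?F → skip
[7] flags=1001 EQ?F → skip
[8] flags=0011 → (cmp)
[9] flags=0011 EQ?F → skip
[10] flags=0011 EQ?F → skip

EXEC = [5]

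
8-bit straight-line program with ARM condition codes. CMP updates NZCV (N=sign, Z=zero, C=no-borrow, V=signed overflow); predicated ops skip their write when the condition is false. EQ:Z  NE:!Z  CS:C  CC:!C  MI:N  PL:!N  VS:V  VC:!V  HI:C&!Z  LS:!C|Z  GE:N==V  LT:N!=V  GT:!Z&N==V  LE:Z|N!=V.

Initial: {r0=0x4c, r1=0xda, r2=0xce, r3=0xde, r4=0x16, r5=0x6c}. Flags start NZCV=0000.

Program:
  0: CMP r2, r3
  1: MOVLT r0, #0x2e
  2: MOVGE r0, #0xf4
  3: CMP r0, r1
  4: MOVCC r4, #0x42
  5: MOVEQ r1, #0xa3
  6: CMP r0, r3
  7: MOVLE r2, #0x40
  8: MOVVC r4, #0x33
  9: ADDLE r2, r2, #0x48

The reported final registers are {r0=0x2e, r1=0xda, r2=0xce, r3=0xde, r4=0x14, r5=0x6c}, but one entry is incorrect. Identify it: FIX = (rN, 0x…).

FIX = (r4, 0x33)

[0] flags=1000 → (cmp)
[1] flags=1000 LT?T → r0=0x2e
[2] flags=1000 GE?F → skip
[3] flags=0000 → (cmp)
[4] flags=0000 CC?T → r4=0x42
[5] flags=0000 EQ?F → skip
[6] flags=0000 → (cmp)
[7] flags=0000 LE?F → skip
[8] flags=0000 VC?T → r4=0x33
[9] flags=0000 LE?F → skip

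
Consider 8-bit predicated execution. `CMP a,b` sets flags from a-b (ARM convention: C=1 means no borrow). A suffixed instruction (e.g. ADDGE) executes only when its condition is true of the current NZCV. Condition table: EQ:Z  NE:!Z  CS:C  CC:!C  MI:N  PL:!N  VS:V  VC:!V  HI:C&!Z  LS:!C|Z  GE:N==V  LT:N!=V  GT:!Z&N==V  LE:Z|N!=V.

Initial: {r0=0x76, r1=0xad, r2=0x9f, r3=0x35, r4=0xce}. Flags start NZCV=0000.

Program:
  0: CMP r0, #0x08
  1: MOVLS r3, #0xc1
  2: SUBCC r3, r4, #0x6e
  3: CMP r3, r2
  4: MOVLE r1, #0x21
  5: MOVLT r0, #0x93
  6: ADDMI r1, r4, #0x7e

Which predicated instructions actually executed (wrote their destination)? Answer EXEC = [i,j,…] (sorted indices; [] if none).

EXEC = [6]

0: ✓ CMP  NZCV=0010
1: · MOVLS
2: · SUBCC
3: ✓ CMP  NZCV=1001
4: · MOVLE
5: · MOVLT
6: ✓ ADDMI  r1←0x4c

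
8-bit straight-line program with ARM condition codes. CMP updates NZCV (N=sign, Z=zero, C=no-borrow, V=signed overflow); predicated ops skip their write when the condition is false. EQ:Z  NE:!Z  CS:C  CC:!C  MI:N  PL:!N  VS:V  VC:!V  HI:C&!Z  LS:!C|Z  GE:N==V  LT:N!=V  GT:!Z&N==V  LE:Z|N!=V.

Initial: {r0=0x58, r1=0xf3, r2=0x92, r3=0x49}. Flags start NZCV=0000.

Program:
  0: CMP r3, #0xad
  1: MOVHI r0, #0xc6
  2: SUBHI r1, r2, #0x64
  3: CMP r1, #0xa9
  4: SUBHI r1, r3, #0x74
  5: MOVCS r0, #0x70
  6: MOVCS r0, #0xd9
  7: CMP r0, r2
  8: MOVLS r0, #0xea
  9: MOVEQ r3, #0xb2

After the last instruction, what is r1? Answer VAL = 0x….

VAL = 0xd5

0: ✓ CMP  NZCV=1001
1: · MOVHI
2: · SUBHI
3: ✓ CMP  NZCV=0010
4: ✓ SUBHI  r1←0xd5
5: ✓ MOVCS  r0←0x70
6: ✓ MOVCS  r0←0xd9
7: ✓ CMP  NZCV=0010
8: · MOVLS
9: · MOVEQ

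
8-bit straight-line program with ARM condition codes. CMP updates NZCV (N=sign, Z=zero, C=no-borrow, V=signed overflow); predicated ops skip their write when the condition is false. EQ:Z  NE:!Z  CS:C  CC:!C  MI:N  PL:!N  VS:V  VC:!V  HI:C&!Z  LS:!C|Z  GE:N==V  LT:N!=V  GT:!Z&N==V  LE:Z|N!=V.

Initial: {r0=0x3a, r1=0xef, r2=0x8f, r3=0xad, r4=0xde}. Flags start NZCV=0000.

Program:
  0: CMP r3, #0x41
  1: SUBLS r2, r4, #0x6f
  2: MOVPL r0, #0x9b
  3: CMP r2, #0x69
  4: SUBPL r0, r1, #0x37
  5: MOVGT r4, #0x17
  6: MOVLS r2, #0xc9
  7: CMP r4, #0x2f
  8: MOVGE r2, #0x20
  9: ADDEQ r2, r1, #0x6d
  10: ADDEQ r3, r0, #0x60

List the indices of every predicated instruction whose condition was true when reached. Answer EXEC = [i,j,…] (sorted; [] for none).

0: ✓ CMP  NZCV=0011
1: · SUBLS
2: ✓ MOVPL  r0←0x9b
3: ✓ CMP  NZCV=0011
4: ✓ SUBPL  r0←0xb8
5: · MOVGT
6: · MOVLS
7: ✓ CMP  NZCV=1010
8: · MOVGE
9: · ADDEQ
10: · ADDEQ

EXEC = [2,4]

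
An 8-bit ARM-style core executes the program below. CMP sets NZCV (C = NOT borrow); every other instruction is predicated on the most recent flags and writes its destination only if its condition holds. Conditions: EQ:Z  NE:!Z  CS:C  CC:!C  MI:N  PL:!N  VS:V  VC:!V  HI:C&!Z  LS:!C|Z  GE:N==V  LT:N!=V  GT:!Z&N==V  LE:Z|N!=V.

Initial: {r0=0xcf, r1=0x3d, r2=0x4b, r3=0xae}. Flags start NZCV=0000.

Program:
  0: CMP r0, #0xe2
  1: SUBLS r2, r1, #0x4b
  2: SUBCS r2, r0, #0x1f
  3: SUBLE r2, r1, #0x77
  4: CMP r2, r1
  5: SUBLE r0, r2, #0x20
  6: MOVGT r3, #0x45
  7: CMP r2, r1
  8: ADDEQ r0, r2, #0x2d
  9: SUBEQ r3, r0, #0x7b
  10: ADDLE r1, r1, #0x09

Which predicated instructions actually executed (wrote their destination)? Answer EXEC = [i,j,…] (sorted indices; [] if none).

EXEC = [1,3,5,10]

0: ✓ CMP  NZCV=1000
1: ✓ SUBLS  r2←0xf2
2: · SUBCS
3: ✓ SUBLE  r2←0xc6
4: ✓ CMP  NZCV=1010
5: ✓ SUBLE  r0←0xa6
6: · MOVGT
7: ✓ CMP  NZCV=1010
8: · ADDEQ
9: · SUBEQ
10: ✓ ADDLE  r1←0x46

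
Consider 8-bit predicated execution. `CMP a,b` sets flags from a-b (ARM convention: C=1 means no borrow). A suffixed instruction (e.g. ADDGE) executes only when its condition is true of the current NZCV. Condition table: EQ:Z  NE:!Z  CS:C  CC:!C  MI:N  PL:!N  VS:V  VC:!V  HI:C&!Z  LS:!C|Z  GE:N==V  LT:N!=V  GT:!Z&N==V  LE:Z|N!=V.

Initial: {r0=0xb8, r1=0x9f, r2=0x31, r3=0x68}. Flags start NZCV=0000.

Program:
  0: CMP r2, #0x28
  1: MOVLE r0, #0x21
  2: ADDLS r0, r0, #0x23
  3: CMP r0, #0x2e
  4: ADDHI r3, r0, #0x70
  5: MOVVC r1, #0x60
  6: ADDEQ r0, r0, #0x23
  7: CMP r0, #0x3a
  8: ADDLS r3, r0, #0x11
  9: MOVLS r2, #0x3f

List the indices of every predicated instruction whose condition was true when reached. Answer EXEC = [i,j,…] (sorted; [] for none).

EXEC = [4,5]

[0] flags=0010 → (cmp)
[1] flags=0010 LE?F → skip
[2] flags=0010 LS?F → skip
[3] flags=1010 → (cmp)
[4] flags=1010 HI?T → r3=0x28
[5] flags=1010 VC?T → r1=0x60
[6] flags=1010 EQ?F → skip
[7] flags=0011 → (cmp)
[8] flags=0011 LS?F → skip
[9] flags=0011 LS?F → skip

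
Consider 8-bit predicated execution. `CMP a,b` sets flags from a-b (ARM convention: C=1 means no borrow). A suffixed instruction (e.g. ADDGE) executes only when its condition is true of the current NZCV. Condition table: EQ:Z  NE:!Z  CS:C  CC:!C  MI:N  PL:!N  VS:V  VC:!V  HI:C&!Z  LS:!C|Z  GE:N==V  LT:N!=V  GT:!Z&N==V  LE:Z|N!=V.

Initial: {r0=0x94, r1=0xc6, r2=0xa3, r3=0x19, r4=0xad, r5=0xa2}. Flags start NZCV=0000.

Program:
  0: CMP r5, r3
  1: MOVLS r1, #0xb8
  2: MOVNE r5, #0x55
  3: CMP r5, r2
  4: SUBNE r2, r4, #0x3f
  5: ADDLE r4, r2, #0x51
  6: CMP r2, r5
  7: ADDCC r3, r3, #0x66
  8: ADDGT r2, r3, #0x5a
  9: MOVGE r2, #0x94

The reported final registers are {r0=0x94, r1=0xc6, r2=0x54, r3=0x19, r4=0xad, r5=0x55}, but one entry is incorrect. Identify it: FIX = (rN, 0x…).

0: ✓ CMP  NZCV=1010
1: · MOVLS
2: ✓ MOVNE  r5←0x55
3: ✓ CMP  NZCV=1001
4: ✓ SUBNE  r2←0x6e
5: · ADDLE
6: ✓ CMP  NZCV=0010
7: · ADDCC
8: ✓ ADDGT  r2←0x73
9: ✓ MOVGE  r2←0x94

FIX = (r2, 0x94)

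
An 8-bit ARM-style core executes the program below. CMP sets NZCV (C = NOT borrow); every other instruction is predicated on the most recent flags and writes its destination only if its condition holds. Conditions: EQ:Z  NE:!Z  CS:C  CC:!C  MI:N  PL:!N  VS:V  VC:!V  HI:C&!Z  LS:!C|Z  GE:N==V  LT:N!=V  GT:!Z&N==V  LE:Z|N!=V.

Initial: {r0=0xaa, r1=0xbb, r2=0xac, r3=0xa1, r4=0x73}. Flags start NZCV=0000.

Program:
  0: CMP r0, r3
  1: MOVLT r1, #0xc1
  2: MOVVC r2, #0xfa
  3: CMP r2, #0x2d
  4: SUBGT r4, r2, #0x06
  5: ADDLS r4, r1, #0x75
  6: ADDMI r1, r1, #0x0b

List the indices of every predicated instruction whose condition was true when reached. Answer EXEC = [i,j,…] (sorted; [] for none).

EXEC = [2,6]

[0] flags=0010 → (cmp)
[1] flags=0010 LT?F → skip
[2] flags=0010 VC?T → r2=0xfa
[3] flags=1010 → (cmp)
[4] flags=1010 GT?F → skip
[5] flags=1010 LS?F → skip
[6] flags=1010 MI?T → r1=0xc6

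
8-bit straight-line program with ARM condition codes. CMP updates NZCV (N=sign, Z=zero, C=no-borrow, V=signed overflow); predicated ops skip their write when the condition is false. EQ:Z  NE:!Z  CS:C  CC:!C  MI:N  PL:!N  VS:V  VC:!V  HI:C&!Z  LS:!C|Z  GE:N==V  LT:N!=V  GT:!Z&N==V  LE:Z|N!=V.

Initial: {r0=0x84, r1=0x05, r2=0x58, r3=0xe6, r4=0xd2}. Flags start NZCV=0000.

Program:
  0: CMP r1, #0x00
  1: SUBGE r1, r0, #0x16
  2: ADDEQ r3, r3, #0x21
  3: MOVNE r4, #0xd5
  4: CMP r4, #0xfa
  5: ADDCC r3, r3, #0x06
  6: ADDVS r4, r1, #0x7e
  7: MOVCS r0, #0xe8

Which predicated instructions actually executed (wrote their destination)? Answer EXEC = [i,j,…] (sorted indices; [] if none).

[0] flags=0010 → (cmp)
[1] flags=0010 GE?T → r1=0x6e
[2] flags=0010 EQ?F → skip
[3] flags=0010 NE?T → r4=0xd5
[4] flags=1000 → (cmp)
[5] flags=1000 CC?T → r3=0xec
[6] flags=1000 VS?F → skip
[7] flags=1000 CS?F → skip

EXEC = [1,3,5]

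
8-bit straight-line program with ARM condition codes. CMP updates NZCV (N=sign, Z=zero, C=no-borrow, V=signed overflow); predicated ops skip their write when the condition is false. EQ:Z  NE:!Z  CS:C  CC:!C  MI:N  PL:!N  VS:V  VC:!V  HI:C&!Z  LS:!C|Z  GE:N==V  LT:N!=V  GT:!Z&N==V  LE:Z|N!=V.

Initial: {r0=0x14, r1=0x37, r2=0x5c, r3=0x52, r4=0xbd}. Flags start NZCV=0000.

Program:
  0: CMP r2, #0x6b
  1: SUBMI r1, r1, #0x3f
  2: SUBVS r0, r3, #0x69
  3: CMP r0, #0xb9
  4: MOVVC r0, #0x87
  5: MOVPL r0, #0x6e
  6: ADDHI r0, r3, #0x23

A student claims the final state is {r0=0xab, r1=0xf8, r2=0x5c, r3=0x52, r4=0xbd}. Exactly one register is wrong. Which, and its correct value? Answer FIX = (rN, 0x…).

FIX = (r0, 0x6e)

0: ✓ CMP  NZCV=1000
1: ✓ SUBMI  r1←0xf8
2: · SUBVS
3: ✓ CMP  NZCV=0000
4: ✓ MOVVC  r0←0x87
5: ✓ MOVPL  r0←0x6e
6: · ADDHI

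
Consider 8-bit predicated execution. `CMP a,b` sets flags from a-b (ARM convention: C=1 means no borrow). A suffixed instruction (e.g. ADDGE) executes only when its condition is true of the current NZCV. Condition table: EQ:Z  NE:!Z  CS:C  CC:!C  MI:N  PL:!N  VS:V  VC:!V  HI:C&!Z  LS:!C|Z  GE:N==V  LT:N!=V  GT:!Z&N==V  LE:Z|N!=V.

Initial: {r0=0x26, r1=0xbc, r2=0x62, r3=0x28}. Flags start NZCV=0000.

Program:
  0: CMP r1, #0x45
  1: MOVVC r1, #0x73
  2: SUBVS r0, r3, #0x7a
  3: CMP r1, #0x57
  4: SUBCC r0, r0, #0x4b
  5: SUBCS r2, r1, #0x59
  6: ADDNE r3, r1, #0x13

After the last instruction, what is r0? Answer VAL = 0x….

VAL = 0xae

[0] flags=0011 → (cmp)
[1] flags=0011 VC?F → skip
[2] flags=0011 VS?T → r0=0xae
[3] flags=0011 → (cmp)
[4] flags=0011 CC?F → skip
[5] flags=0011 CS?T → r2=0x63
[6] flags=0011 NE?T → r3=0xcf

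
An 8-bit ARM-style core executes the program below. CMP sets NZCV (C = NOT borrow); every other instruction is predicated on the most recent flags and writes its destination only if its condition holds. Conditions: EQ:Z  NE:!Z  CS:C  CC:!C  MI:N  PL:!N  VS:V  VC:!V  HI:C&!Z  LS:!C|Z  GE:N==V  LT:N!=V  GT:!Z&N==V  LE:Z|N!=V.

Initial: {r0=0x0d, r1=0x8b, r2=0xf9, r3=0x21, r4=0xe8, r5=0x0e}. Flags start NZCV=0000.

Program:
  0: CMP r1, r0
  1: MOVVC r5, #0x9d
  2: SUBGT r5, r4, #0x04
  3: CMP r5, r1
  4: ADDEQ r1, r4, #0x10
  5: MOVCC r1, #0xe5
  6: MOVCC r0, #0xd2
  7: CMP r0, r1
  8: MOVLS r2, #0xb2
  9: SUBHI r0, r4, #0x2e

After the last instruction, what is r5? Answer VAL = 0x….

VAL = 0x0e

0: ✓ CMP  NZCV=0011
1: · MOVVC
2: · SUBGT
3: ✓ CMP  NZCV=1001
4: · ADDEQ
5: ✓ MOVCC  r1←0xe5
6: ✓ MOVCC  r0←0xd2
7: ✓ CMP  NZCV=1000
8: ✓ MOVLS  r2←0xb2
9: · SUBHI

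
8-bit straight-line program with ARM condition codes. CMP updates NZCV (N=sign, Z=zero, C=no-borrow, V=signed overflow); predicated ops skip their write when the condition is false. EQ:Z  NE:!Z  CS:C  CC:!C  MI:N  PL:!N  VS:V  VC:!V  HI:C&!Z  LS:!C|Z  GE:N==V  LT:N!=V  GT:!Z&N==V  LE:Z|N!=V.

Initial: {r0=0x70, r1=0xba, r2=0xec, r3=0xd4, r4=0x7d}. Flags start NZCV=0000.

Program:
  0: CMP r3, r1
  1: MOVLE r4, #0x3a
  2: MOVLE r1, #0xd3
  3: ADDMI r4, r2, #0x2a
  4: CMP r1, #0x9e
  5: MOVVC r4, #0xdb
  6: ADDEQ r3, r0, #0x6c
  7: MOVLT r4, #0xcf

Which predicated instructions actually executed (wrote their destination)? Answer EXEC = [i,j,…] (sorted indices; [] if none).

[0] flags=0010 → (cmp)
[1] flags=0010 LE?F → skip
[2] flags=0010 LE?F → skip
[3] flags=0010 MI?F → skip
[4] flags=0010 → (cmp)
[5] flags=0010 VC?T → r4=0xdb
[6] flags=0010 EQ?F → skip
[7] flags=0010 LT?F → skip

EXEC = [5]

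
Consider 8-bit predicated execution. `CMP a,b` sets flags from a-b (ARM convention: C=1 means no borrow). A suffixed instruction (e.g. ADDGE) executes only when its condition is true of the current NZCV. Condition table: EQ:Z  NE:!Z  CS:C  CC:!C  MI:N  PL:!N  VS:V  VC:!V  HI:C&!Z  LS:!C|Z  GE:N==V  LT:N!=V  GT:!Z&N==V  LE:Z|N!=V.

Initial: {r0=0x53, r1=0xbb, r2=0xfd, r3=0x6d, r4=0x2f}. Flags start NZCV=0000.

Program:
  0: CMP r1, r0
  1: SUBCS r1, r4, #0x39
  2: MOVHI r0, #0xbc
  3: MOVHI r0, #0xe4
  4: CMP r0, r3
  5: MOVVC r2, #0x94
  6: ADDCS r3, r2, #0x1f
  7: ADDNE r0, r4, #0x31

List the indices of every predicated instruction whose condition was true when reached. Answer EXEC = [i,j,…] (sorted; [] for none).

[0] flags=0011 → (cmp)
[1] flags=0011 CS?T → r1=0xf6
[2] flags=0011 HI?T → r0=0xbc
[3] flags=0011 HI?T → r0=0xe4
[4] flags=0011 → (cmp)
[5] flags=0011 VC?F → skip
[6] flags=0011 CS?T → r3=0x1c
[7] flags=0011 NE?T → r0=0x60

EXEC = [1,2,3,6,7]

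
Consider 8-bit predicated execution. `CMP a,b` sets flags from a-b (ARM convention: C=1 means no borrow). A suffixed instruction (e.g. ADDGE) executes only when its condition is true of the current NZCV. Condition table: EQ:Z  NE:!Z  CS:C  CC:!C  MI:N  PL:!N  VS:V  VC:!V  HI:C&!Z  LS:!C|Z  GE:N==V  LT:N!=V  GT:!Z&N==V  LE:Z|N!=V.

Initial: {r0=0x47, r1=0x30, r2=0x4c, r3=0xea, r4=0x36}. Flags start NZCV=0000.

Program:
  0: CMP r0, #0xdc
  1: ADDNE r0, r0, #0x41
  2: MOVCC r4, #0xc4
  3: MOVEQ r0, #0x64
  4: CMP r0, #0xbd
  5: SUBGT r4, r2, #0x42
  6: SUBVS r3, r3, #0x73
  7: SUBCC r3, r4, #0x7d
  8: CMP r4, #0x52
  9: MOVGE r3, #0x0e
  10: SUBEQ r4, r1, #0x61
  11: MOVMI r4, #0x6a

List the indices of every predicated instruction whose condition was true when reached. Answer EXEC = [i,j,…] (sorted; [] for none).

EXEC = [1,2,7]

0: ✓ CMP  NZCV=0000
1: ✓ ADDNE  r0←0x88
2: ✓ MOVCC  r4←0xc4
3: · MOVEQ
4: ✓ CMP  NZCV=1000
5: · SUBGT
6: · SUBVS
7: ✓ SUBCC  r3←0x47
8: ✓ CMP  NZCV=0011
9: · MOVGE
10: · SUBEQ
11: · MOVMI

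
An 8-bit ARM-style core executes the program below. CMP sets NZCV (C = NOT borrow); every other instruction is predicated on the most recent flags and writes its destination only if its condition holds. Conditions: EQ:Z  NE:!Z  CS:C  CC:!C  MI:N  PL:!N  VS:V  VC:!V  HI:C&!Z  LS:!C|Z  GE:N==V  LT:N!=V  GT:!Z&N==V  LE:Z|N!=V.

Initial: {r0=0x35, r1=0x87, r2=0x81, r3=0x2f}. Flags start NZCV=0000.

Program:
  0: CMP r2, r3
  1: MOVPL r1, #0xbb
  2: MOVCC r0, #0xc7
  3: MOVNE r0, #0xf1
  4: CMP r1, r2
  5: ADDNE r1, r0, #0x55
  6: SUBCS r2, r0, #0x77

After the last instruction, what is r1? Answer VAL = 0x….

VAL = 0x46

0: ✓ CMP  NZCV=0011
1: ✓ MOVPL  r1←0xbb
2: · MOVCC
3: ✓ MOVNE  r0←0xf1
4: ✓ CMP  NZCV=0010
5: ✓ ADDNE  r1←0x46
6: ✓ SUBCS  r2←0x7a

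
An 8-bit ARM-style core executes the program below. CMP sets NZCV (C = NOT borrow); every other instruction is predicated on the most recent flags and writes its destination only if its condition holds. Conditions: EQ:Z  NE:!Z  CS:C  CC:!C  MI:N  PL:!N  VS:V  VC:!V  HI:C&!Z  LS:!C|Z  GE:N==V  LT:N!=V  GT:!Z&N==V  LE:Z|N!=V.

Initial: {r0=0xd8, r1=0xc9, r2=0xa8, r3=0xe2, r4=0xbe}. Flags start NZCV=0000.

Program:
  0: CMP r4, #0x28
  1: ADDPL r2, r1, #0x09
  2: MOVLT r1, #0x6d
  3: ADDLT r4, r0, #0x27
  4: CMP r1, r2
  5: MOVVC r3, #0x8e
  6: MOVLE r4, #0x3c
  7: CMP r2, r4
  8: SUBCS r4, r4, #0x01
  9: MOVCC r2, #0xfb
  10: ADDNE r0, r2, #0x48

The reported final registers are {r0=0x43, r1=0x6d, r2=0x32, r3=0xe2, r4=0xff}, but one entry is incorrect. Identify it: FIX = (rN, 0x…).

FIX = (r2, 0xfb)

0: ✓ CMP  NZCV=1010
1: · ADDPL
2: ✓ MOVLT  r1←0x6d
3: ✓ ADDLT  r4←0xff
4: ✓ CMP  NZCV=1001
5: · MOVVC
6: · MOVLE
7: ✓ CMP  NZCV=1000
8: · SUBCS
9: ✓ MOVCC  r2←0xfb
10: ✓ ADDNE  r0←0x43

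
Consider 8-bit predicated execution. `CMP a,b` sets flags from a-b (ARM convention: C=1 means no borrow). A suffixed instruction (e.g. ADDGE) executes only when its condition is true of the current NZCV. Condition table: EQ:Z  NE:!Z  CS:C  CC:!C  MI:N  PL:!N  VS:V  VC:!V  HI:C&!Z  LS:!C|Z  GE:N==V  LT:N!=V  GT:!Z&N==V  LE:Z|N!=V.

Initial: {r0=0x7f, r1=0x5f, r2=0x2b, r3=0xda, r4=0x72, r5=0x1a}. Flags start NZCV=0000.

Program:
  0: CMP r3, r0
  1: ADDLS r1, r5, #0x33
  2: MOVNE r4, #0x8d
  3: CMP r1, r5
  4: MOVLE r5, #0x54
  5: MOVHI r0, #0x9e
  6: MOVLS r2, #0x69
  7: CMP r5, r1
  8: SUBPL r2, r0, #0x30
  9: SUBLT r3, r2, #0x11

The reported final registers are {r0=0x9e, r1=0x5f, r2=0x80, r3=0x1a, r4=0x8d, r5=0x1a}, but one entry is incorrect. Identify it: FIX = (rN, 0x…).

FIX = (r2, 0x2b)

0: ✓ CMP  NZCV=0011
1: · ADDLS
2: ✓ MOVNE  r4←0x8d
3: ✓ CMP  NZCV=0010
4: · MOVLE
5: ✓ MOVHI  r0←0x9e
6: · MOVLS
7: ✓ CMP  NZCV=1000
8: · SUBPL
9: ✓ SUBLT  r3←0x1a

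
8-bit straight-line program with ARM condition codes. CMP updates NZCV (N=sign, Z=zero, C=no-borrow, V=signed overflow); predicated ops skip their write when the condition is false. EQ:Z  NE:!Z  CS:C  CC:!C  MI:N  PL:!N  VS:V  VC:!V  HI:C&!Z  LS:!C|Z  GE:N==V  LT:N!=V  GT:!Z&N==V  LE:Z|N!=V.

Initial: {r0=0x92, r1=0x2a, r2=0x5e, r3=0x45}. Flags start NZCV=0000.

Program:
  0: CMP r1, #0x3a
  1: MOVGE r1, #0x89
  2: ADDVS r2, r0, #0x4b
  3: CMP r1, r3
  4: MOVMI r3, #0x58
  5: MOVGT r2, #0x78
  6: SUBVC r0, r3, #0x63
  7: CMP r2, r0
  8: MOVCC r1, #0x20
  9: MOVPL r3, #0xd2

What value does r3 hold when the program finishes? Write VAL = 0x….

VAL = 0xd2

[0] flags=1000 → (cmp)
[1] flags=1000 GE?F → skip
[2] flags=1000 VS?F → skip
[3] flags=1000 → (cmp)
[4] flags=1000 MI?T → r3=0x58
[5] flags=1000 GT?F → skip
[6] flags=1000 VC?T → r0=0xf5
[7] flags=0000 → (cmp)
[8] flags=0000 CC?T → r1=0x20
[9] flags=0000 PL?T → r3=0xd2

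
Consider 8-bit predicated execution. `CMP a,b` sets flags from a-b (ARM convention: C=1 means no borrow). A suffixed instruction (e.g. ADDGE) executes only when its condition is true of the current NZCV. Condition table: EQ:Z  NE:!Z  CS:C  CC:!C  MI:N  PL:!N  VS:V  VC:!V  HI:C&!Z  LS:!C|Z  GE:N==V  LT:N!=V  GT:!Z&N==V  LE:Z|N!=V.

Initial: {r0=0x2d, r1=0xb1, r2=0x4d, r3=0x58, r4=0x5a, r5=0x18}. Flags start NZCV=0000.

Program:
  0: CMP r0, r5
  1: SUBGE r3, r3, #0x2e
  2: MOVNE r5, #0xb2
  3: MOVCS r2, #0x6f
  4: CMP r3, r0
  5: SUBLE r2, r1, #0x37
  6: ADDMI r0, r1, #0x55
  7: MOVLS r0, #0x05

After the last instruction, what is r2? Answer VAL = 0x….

[0] flags=0010 → (cmp)
[1] flags=0010 GE?T → r3=0x2a
[2] flags=0010 NE?T → r5=0xb2
[3] flags=0010 CS?T → r2=0x6f
[4] flags=1000 → (cmp)
[5] flags=1000 LE?T → r2=0x7a
[6] flags=1000 MI?T → r0=0x06
[7] flags=1000 LS?T → r0=0x05

VAL = 0x7a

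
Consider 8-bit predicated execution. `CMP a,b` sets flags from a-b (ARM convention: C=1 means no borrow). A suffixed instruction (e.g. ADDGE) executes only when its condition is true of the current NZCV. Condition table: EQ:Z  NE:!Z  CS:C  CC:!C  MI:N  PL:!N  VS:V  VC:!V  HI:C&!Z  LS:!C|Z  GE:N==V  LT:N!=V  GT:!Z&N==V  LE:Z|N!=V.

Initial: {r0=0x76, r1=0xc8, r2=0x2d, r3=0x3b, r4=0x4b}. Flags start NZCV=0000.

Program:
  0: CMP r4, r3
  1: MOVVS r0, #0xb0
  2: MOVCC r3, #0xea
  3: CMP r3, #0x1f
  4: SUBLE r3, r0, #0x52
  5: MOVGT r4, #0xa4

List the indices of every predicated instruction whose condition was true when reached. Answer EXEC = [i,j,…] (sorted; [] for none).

EXEC = [5]

0: ✓ CMP  NZCV=0010
1: · MOVVS
2: · MOVCC
3: ✓ CMP  NZCV=0010
4: · SUBLE
5: ✓ MOVGT  r4←0xa4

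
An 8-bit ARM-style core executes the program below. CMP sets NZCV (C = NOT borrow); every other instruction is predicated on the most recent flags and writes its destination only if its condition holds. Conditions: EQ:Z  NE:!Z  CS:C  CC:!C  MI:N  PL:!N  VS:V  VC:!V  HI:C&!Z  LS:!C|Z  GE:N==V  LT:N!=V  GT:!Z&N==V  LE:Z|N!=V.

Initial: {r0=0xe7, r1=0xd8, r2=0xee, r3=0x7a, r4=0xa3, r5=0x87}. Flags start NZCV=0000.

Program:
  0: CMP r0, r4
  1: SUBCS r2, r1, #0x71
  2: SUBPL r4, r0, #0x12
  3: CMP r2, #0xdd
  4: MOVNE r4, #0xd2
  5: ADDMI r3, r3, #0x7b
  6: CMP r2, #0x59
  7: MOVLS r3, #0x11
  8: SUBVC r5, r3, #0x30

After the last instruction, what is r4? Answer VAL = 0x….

0: ✓ CMP  NZCV=0010
1: ✓ SUBCS  r2←0x67
2: ✓ SUBPL  r4←0xd5
3: ✓ CMP  NZCV=1001
4: ✓ MOVNE  r4←0xd2
5: ✓ ADDMI  r3←0xf5
6: ✓ CMP  NZCV=0010
7: · MOVLS
8: ✓ SUBVC  r5←0xc5

VAL = 0xd2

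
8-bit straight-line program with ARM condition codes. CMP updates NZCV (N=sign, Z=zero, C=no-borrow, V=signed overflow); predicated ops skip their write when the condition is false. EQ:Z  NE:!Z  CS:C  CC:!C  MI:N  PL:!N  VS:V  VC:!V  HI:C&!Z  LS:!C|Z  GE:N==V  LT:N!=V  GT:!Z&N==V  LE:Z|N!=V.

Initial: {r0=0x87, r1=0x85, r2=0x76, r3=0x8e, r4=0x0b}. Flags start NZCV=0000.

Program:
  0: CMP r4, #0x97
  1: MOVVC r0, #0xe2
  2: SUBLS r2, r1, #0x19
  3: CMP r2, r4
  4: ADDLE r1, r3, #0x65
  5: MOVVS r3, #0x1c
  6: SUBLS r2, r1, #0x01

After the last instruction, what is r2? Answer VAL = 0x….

0: ✓ CMP  NZCV=0000
1: ✓ MOVVC  r0←0xe2
2: ✓ SUBLS  r2←0x6c
3: ✓ CMP  NZCV=0010
4: · ADDLE
5: · MOVVS
6: · SUBLS

VAL = 0x6c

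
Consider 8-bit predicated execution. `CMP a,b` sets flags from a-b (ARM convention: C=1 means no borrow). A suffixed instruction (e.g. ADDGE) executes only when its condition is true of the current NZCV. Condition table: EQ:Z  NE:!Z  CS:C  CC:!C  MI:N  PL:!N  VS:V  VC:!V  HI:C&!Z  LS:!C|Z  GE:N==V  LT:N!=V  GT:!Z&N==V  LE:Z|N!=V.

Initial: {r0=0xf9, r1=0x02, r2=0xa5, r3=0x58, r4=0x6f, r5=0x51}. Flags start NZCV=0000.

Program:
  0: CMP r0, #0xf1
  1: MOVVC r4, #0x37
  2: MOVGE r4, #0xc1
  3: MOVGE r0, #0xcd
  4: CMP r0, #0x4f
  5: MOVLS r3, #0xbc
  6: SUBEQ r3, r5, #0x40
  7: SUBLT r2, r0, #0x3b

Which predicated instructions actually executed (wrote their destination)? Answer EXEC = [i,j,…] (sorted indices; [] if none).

[0] flags=0010 → (cmp)
[1] flags=0010 VC?T → r4=0x37
[2] flags=0010 GE?T → r4=0xc1
[3] flags=0010 GE?T → r0=0xcd
[4] flags=0011 → (cmp)
[5] flags=0011 LS?F → skip
[6] flags=0011 EQ?F → skip
[7] flags=0011 LT?T → r2=0x92

EXEC = [1,2,3,7]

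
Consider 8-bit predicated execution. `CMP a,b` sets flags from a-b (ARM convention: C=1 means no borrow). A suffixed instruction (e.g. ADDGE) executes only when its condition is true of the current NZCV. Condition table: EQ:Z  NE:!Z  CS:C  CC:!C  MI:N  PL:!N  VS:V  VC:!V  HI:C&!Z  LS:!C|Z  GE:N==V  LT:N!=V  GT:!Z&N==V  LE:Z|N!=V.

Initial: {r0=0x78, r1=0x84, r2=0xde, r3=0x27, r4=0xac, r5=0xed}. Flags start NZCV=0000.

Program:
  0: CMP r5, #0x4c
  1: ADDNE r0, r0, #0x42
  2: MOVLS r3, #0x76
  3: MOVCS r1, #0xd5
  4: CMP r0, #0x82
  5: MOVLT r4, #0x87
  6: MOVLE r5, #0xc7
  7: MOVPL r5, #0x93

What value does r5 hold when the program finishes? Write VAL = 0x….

0: ✓ CMP  NZCV=1010
1: ✓ ADDNE  r0←0xba
2: · MOVLS
3: ✓ MOVCS  r1←0xd5
4: ✓ CMP  NZCV=0010
5: · MOVLT
6: · MOVLE
7: ✓ MOVPL  r5←0x93

VAL = 0x93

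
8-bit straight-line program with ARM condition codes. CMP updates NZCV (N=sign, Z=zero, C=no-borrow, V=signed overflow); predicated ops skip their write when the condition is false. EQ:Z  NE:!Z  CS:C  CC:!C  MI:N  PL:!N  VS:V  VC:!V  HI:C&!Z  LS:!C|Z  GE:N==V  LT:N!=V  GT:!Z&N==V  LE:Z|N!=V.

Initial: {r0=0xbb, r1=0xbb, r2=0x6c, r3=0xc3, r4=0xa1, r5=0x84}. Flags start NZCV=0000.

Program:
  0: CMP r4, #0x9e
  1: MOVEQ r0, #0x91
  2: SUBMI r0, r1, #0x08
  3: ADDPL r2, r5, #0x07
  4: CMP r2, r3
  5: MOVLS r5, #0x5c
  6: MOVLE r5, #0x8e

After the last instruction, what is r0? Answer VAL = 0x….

VAL = 0xbb

0: ✓ CMP  NZCV=0010
1: · MOVEQ
2: · SUBMI
3: ✓ ADDPL  r2←0x8b
4: ✓ CMP  NZCV=1000
5: ✓ MOVLS  r5←0x5c
6: ✓ MOVLE  r5←0x8e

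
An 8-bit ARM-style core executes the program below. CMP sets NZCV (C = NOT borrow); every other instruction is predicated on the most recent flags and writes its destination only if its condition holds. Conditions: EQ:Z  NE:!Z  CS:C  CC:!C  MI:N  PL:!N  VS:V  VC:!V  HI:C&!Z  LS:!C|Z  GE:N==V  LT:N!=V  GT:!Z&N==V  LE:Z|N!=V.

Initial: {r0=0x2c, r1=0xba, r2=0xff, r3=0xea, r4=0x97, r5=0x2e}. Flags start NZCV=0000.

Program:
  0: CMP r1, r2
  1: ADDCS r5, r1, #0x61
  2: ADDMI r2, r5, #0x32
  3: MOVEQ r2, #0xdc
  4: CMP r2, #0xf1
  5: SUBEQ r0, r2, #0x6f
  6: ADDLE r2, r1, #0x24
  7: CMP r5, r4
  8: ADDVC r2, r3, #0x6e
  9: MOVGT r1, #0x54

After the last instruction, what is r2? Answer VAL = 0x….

[0] flags=1000 → (cmp)
[1] flags=1000 CS?F → skip
[2] flags=1000 MI?T → r2=0x60
[3] flags=1000 EQ?F → skip
[4] flags=0000 → (cmp)
[5] flags=0000 EQ?F → skip
[6] flags=0000 LE?F → skip
[7] flags=1001 → (cmp)
[8] flags=1001 VC?F → skip
[9] flags=1001 GT?T → r1=0x54

VAL = 0x60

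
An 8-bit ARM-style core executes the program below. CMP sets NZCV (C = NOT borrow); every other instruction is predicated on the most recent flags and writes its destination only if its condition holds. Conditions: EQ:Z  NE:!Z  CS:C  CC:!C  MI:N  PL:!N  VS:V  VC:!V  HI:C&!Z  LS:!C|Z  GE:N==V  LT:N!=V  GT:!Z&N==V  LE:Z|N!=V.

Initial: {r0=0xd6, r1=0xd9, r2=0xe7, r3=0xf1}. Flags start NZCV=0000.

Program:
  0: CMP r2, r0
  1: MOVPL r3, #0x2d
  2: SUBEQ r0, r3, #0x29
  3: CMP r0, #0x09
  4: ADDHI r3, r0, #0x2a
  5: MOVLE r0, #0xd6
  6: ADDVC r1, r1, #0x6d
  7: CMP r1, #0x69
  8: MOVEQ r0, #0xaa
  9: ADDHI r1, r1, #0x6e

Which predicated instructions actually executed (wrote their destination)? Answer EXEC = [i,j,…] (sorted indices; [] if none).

0: ✓ CMP  NZCV=0010
1: ✓ MOVPL  r3←0x2d
2: · SUBEQ
3: ✓ CMP  NZCV=1010
4: ✓ ADDHI  r3←0x00
5: ✓ MOVLE  r0←0xd6
6: ✓ ADDVC  r1←0x46
7: ✓ CMP  NZCV=1000
8: · MOVEQ
9: · ADDHI

EXEC = [1,4,5,6]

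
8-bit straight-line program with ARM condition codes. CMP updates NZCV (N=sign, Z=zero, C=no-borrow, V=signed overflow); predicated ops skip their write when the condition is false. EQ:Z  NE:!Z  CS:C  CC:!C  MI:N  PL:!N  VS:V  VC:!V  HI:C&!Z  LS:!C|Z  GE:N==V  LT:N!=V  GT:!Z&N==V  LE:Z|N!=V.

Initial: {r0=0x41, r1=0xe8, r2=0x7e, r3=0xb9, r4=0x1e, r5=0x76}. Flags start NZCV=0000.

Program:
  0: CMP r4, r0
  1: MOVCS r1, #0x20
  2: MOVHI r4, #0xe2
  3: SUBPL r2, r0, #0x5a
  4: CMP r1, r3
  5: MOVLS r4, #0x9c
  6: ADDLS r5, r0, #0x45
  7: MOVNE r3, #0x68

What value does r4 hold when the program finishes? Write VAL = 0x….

[0] flags=1000 → (cmp)
[1] flags=1000 CS?F → skip
[2] flags=1000 HI?F → skip
[3] flags=1000 PL?F → skip
[4] flags=0010 → (cmp)
[5] flags=0010 LS?F → skip
[6] flags=0010 LS?F → skip
[7] flags=0010 NE?T → r3=0x68

VAL = 0x1e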